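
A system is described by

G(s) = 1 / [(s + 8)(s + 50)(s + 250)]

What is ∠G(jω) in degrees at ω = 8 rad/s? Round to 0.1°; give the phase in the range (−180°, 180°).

-55.9°

At s = jω = j8:
pole (s+8): 8 + j8 → |·| = √(8²+8²) = √128 ≈ 11.314, ∠ = arctan(8/8) ≈ 45.00°
pole (s+50): 50 + j8 → |·| = √(50²+8²) = √2564 ≈ 50.636, ∠ = arctan(8/50) ≈ 9.09°
pole (s+250): 250 + j8 → |·| = √(250²+8²) = √62564 ≈ 250.13, ∠ = arctan(8/250) ≈ 1.83°
∠G = 0.00° − 55.92° = -55.92°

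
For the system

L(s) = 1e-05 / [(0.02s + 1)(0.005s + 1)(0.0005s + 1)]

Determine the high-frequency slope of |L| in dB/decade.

-60 dB/decade

Each pole contributes −20 dB/decade at high frequency; each zero contributes +20 dB/decade.
Net: 0 zero(s) − 3 pole(s) → -60 dB/decade.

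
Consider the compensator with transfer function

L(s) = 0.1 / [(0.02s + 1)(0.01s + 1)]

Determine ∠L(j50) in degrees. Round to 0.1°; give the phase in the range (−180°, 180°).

-71.6°

At ω = 50 rad/s:
pole (1 + j50·0.02) = 1 + j1 → |·| ≈ 1.4142, ∠ ≈ 45.00°
pole (1 + j50·0.01) = 1 + j0.5 → |·| ≈ 1.118, ∠ ≈ 26.57°
∠L = (0°) − (45.00° + 26.57°) = -71.57°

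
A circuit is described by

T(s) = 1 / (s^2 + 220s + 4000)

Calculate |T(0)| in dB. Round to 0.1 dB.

-72.0 dB

T(0) = 1 / 4000 = 0.00025
20 log₁₀(0.00025) ≈ -72.04 dB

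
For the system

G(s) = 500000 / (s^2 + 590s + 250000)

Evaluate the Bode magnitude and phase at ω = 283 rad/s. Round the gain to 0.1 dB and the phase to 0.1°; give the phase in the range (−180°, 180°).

6.4 dB, -44.5°

At s = jω = j283:
quadratic: (j283)² + 590·j283 + 250000 = 169911 + j166970 → |·| ≈ 2.3822e+05, ∠ ≈ 44.50°
|G| = 500000 / 2.3822e+05 ≈ 2.0989
Gain = 20 log₁₀(2.0989) ≈ 6.44 dB
∠G = 0.00° − 44.50° = -44.50°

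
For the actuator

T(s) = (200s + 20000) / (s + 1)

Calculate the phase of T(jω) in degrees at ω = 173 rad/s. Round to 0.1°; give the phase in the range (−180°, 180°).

Substitute s = j173:
Numerator: 200(j173) + 20000 = 20000 + j34600
Denominator: (j173) + 1 = 1 + j173
|N| = √(20000² + 34600²) ≈ 39964, ∠N ≈ 59.97°
|D| = √(1² + 173²) ≈ 173, ∠D ≈ 89.67°
∠T = 59.97° − 89.67° = -29.70°

-29.7°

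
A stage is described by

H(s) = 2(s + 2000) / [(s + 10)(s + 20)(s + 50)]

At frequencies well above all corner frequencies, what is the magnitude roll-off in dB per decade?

Each pole contributes −20 dB/decade at high frequency; each zero contributes +20 dB/decade.
Net: 1 zero(s) − 3 pole(s) → -40 dB/decade.

-40 dB/decade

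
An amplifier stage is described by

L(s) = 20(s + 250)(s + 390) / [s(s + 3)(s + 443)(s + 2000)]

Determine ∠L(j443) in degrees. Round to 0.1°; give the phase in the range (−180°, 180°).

-127.9°

At s = jω = j443:
zero (s+250): 250 + j443 → |·| = √(250²+443²) = √258749 ≈ 508.67, ∠ = arctan(443/250) ≈ 60.56°
zero (s+390): 390 + j443 → |·| = √(390²+443²) = √348349 ≈ 590.21, ∠ = arctan(443/390) ≈ 48.64°
pole (s+3): 3 + j443 → |·| = √(3²+443²) = √196258 ≈ 443.01, ∠ = arctan(443/3) ≈ 89.61°
pole (s+443): 443 + j443 → |·| = √(443²+443²) = √392498 ≈ 626.5, ∠ = arctan(443/443) ≈ 45.00°
pole (s+2000): 2000 + j443 → |·| = √(2000²+443²) = √4196249 ≈ 2048.5, ∠ = arctan(443/2000) ≈ 12.49°
pole at origin: |s| = 443, ∠ = 90.00° (in denominator)
∠L = 109.20° − 237.10° = -127.90°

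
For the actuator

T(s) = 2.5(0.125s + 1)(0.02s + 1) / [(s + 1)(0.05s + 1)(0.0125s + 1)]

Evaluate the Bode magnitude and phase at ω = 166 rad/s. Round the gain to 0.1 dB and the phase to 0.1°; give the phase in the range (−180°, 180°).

At ω = 166 rad/s:
zero (1 + j166·0.125) = 1 + j20.75 → |·| ≈ 20.774, ∠ ≈ 87.24°
zero (1 + j166·0.02) = 1 + j3.32 → |·| ≈ 3.4673, ∠ ≈ 73.24°
pole (1 + j166·1) = 1 + j166 → |·| ≈ 166, ∠ ≈ 89.65°
pole (1 + j166·0.05) = 1 + j8.3 → |·| ≈ 8.36, ∠ ≈ 83.13°
pole (1 + j166·0.0125) = 1 + j2.075 → |·| ≈ 2.3034, ∠ ≈ 64.27°
|T| = 2.5 · 20.774 · 3.4673 / (166 · 8.36 · 2.3034) ≈ 0.056334
Gain = 20 log₁₀(0.056334) ≈ -24.98 dB
∠T = (87.24° + 73.24°) − (89.65° + 83.13° + 64.27°) = -76.57°

-25.0 dB, -76.6°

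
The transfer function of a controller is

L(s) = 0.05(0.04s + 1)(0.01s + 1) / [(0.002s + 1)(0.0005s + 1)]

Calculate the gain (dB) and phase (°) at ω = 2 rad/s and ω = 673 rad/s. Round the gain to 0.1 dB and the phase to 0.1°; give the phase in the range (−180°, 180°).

At ω = 2 rad/s:
zero (1 + j2·0.04) = 1 + j0.08 → |·| ≈ 1.0032, ∠ ≈ 4.57°
zero (1 + j2·0.01) = 1 + j0.02 → |·| ≈ 1.0002, ∠ ≈ 1.15°
pole (1 + j2·0.002) = 1 + j0.004 → |·| ≈ 1, ∠ ≈ 0.23°
pole (1 + j2·0.0005) = 1 + j0.001 → |·| ≈ 1, ∠ ≈ 0.06°
|L| = 0.05 · 1.0032 · 1.0002 / (1 · 1) ≈ 0.05017
Gain = 20 log₁₀(0.05017) ≈ -25.99 dB
∠L = (4.57° + 1.15°) − (0.23° + 0.06°) = 5.43°

At ω = 673 rad/s:
zero (1 + j673·0.04) = 1 + j26.92 → |·| ≈ 26.939, ∠ ≈ 87.87°
zero (1 + j673·0.01) = 1 + j6.73 → |·| ≈ 6.8039, ∠ ≈ 81.55°
pole (1 + j673·0.002) = 1 + j1.346 → |·| ≈ 1.6768, ∠ ≈ 53.39°
pole (1 + j673·0.0005) = 1 + j0.3365 → |·| ≈ 1.0551, ∠ ≈ 18.60°
|L| = 0.05 · 26.939 · 6.8039 / (1.6768 · 1.0551) ≈ 5.1801
Gain = 20 log₁₀(5.1801) ≈ 14.29 dB
∠L = (87.87° + 81.55°) − (53.39° + 18.60°) = 97.43°

ω = 2: -26.0 dB, 5.4°; ω = 673: 14.3 dB, 97.4°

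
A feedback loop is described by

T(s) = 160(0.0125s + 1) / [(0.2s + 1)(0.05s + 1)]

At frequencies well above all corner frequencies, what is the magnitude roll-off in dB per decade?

Each pole contributes −20 dB/decade at high frequency; each zero contributes +20 dB/decade.
Net: 1 zero(s) − 2 pole(s) → -20 dB/decade.

-20 dB/decade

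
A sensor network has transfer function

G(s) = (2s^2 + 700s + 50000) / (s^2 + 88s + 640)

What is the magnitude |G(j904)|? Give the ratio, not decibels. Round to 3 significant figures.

Substitute s = j904:
Numerator: 2(j904)^2 + 700(j904) + 50000 = -1584432 + j632800
Denominator: (j904)^2 + 88(j904) + 640 = -816576 + j79552
|N| = √(1584432² + 632800²) ≈ 1.7061e+06, ∠N ≈ 158.23°
|D| = √(816576² + 79552²) ≈ 8.2044e+05, ∠D ≈ 174.44°
|G| = 1.7061e+06 / 8.2044e+05 ≈ 2.0795

2.08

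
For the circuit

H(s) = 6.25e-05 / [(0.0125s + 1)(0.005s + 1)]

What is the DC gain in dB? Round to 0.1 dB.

-84.1 dB

H(0) = 6.25e-05 · 1 / 1 = 6.25e-05
20 log₁₀(6.25e-05) ≈ -84.08 dB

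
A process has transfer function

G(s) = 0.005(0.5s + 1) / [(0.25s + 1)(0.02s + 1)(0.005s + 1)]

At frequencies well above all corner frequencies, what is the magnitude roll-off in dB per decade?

Each pole contributes −20 dB/decade at high frequency; each zero contributes +20 dB/decade.
Net: 1 zero(s) − 3 pole(s) → -40 dB/decade.

-40 dB/decade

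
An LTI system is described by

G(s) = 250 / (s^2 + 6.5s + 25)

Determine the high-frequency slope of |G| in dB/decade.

-40 dB/decade

Each pole contributes −20 dB/decade at high frequency; each zero contributes +20 dB/decade.
Net: 0 zero(s) − 2 pole(s) → -40 dB/decade.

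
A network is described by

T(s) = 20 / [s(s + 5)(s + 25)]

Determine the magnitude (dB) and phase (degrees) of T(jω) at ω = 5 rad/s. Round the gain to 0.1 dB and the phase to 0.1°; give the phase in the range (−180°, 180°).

-33.1 dB, -146.3°

At s = jω = j5:
pole (s+5): 5 + j5 → |·| = √(5²+5²) = √50 ≈ 7.0711, ∠ = arctan(5/5) ≈ 45.00°
pole (s+25): 25 + j5 → |·| = √(25²+5²) = √650 ≈ 25.495, ∠ = arctan(5/25) ≈ 11.31°
pole at origin: |s| = 5, ∠ = 90.00° (in denominator)
|T| = 20 / 901.39 ≈ 0.022188
Gain = 20 log₁₀(0.022188) ≈ -33.08 dB
∠T = 0.00° − 146.31° = -146.31°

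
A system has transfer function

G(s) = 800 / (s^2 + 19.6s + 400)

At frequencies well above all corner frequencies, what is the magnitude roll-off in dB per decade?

Each pole contributes −20 dB/decade at high frequency; each zero contributes +20 dB/decade.
Net: 0 zero(s) − 2 pole(s) → -40 dB/decade.

-40 dB/decade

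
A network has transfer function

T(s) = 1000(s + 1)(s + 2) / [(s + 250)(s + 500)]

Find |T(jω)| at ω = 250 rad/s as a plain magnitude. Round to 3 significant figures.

At s = jω = j250:
zero (s+1): 1 + j250 → |·| = √(1²+250²) = √62501 ≈ 250, ∠ = arctan(250/1) ≈ 89.77°
zero (s+2): 2 + j250 → |·| = √(2²+250²) = √62504 ≈ 250.01, ∠ = arctan(250/2) ≈ 89.54°
pole (s+250): 250 + j250 → |·| = √(250²+250²) = √125000 ≈ 353.55, ∠ = arctan(250/250) ≈ 45.00°
pole (s+500): 500 + j250 → |·| = √(500²+250²) = √312500 ≈ 559.02, ∠ = arctan(250/500) ≈ 26.57°
|T| = 1000 · 62502 / 1.9764e+05 ≈ 316.24

316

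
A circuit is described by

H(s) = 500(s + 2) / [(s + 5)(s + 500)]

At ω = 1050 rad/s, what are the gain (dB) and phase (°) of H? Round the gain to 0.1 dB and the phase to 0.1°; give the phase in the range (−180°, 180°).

At s = jω = j1050:
zero (s+2): 2 + j1050 → |·| = √(2²+1050²) = √1102504 ≈ 1050, ∠ = arctan(1050/2) ≈ 89.89°
pole (s+5): 5 + j1050 → |·| = √(5²+1050²) = √1102525 ≈ 1050, ∠ = arctan(1050/5) ≈ 89.73°
pole (s+500): 500 + j1050 → |·| = √(500²+1050²) = √1352500 ≈ 1163, ∠ = arctan(1050/500) ≈ 64.54°
|H| = 500 · 1050 / 1.2212e+06 ≈ 0.42991
Gain = 20 log₁₀(0.42991) ≈ -7.33 dB
∠H = 89.89° − 154.27° = -64.38°

-7.3 dB, -64.4°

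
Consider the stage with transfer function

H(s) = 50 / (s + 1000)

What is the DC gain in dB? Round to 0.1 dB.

H(0) = 50 / 1000 = 0.05
20 log₁₀(0.05) ≈ -26.02 dB

-26.0 dB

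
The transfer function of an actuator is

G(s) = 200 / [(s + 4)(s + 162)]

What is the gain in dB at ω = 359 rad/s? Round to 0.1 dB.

At s = jω = j359:
pole (s+4): 4 + j359 → |·| = √(4²+359²) = √128897 ≈ 359.02, ∠ = arctan(359/4) ≈ 89.36°
pole (s+162): 162 + j359 → |·| = √(162²+359²) = √155125 ≈ 393.86, ∠ = arctan(359/162) ≈ 65.71°
|G| = 200 / 1.414e+05 ≈ 0.0014144
Gain = 20 log₁₀(0.0014144) ≈ -56.99 dB

-57.0 dB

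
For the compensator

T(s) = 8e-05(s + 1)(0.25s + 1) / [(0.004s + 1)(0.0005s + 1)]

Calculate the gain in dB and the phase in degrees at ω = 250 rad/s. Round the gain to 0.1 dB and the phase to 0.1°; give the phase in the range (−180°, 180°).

At ω = 250 rad/s:
zero (1 + j250·1) = 1 + j250 → |·| ≈ 250, ∠ ≈ 89.77°
zero (1 + j250·0.25) = 1 + j62.5 → |·| ≈ 62.508, ∠ ≈ 89.08°
pole (1 + j250·0.004) = 1 + j1 → |·| ≈ 1.4142, ∠ ≈ 45.00°
pole (1 + j250·0.0005) = 1 + j0.125 → |·| ≈ 1.0078, ∠ ≈ 7.13°
|T| = 8e-05 · 250 · 62.508 / (1.4142 · 1.0078) ≈ 0.87716
Gain = 20 log₁₀(0.87716) ≈ -1.14 dB
∠T = (89.77° + 89.08°) − (45.00° + 7.13°) = 126.72°

-1.1 dB, 126.7°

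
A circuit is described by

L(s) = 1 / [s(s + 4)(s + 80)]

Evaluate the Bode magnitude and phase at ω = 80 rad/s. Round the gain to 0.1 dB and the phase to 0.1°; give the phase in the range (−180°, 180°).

At s = jω = j80:
pole (s+4): 4 + j80 → |·| = √(4²+80²) = √6416 ≈ 80.1, ∠ = arctan(80/4) ≈ 87.14°
pole (s+80): 80 + j80 → |·| = √(80²+80²) = √12800 ≈ 113.14, ∠ = arctan(80/80) ≈ 45.00°
pole at origin: |s| = 80, ∠ = 90.00° (in denominator)
|L| = 1 / 7.25e+05 ≈ 1.3793e-06
Gain = 20 log₁₀(1.3793e-06) ≈ -117.21 dB
∠L = 0.00° − 222.14° = -222.14° ≡ 137.86° (principal value)

-117.2 dB, 137.9°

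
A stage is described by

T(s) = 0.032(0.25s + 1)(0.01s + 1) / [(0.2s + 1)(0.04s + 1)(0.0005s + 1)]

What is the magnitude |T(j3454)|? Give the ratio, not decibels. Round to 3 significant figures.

0.00501

At ω = 3454 rad/s:
zero (1 + j3454·0.25) = 1 + j863.5 → |·| ≈ 863.5, ∠ ≈ 89.93°
zero (1 + j3454·0.01) = 1 + j34.54 → |·| ≈ 34.554, ∠ ≈ 88.34°
pole (1 + j3454·0.2) = 1 + j690.8 → |·| ≈ 690.8, ∠ ≈ 89.92°
pole (1 + j3454·0.04) = 1 + j138.16 → |·| ≈ 138.16, ∠ ≈ 89.59°
pole (1 + j3454·0.0005) = 1 + j1.727 → |·| ≈ 1.9956, ∠ ≈ 59.93°
|T| = 0.032 · 863.5 · 34.554 / (690.8 · 138.16 · 1.9956) ≈ 0.0050131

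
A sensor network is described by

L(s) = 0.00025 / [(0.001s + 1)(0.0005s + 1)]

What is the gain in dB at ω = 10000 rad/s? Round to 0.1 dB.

-106.2 dB

At ω = 10000 rad/s:
pole (1 + j10000·0.001) = 1 + j10 → |·| ≈ 10.05, ∠ ≈ 84.29°
pole (1 + j10000·0.0005) = 1 + j5 → |·| ≈ 5.099, ∠ ≈ 78.69°
|L| = 0.00025 · 1 / (10.05 · 5.099) ≈ 4.8785e-06
Gain = 20 log₁₀(4.8785e-06) ≈ -106.23 dB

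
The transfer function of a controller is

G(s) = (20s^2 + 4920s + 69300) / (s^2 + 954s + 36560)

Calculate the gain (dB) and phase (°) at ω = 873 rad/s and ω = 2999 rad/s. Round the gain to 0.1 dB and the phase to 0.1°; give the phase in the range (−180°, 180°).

Substitute s = j873:
Numerator: 20(j873)^2 + 4920(j873) + 69300 = -15173280 + j4295160
Denominator: (j873)^2 + 954(j873) + 36560 = -725569 + j832842
|N| = √(15173280² + 4295160²) ≈ 1.5769e+07, ∠N ≈ 164.19°
|D| = √(725569² + 832842²) ≈ 1.1046e+06, ∠D ≈ 131.06°
|G| = 1.5769e+07 / 1.1046e+06 ≈ 14.276
Gain = 20 log₁₀(14.276) ≈ 23.09 dB
∠G = 164.19° − 131.06° = 33.13°

Substitute s = j2999:
Numerator: 20(j2999)^2 + 4920(j2999) + 69300 = -179810720 + j14755080
Denominator: (j2999)^2 + 954(j2999) + 36560 = -8957441 + j2861046
|N| = √(179810720² + 14755080²) ≈ 1.8042e+08, ∠N ≈ 175.31°
|D| = √(8957441² + 2861046²) ≈ 9.4033e+06, ∠D ≈ 162.29°
|G| = 1.8042e+08 / 9.4033e+06 ≈ 19.187
Gain = 20 log₁₀(19.187) ≈ 25.66 dB
∠G = 175.31° − 162.29° = 13.02°

ω = 873: 23.1 dB, 33.1°; ω = 2999: 25.7 dB, 13.0°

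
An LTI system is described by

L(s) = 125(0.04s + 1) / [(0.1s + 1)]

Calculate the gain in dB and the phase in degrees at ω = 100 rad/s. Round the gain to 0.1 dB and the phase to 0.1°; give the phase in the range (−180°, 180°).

34.2 dB, -8.3°

At ω = 100 rad/s:
zero (1 + j100·0.04) = 1 + j4 → |·| ≈ 4.1231, ∠ ≈ 75.96°
pole (1 + j100·0.1) = 1 + j10 → |·| ≈ 10.05, ∠ ≈ 84.29°
|L| = 125 · 4.1231 / (10.05) ≈ 51.282
Gain = 20 log₁₀(51.282) ≈ 34.20 dB
∠L = (75.96°) − (84.29°) = -8.33°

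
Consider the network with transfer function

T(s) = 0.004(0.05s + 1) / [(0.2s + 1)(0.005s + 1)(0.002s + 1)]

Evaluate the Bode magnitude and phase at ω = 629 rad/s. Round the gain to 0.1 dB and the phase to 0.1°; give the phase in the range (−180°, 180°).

At ω = 629 rad/s:
zero (1 + j629·0.05) = 1 + j31.45 → |·| ≈ 31.466, ∠ ≈ 88.18°
pole (1 + j629·0.2) = 1 + j125.8 → |·| ≈ 125.8, ∠ ≈ 89.54°
pole (1 + j629·0.005) = 1 + j3.145 → |·| ≈ 3.3002, ∠ ≈ 72.36°
pole (1 + j629·0.002) = 1 + j1.258 → |·| ≈ 1.607, ∠ ≈ 51.52°
|T| = 0.004 · 31.466 / (125.8 · 3.3002 · 1.607) ≈ 0.00018865
Gain = 20 log₁₀(0.00018865) ≈ -74.49 dB
∠T = (88.18°) − (89.54° + 72.36° + 51.52°) = -125.24°

-74.5 dB, -125.2°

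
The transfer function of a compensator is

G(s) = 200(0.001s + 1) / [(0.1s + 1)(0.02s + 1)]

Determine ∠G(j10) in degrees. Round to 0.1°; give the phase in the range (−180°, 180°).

At ω = 10 rad/s:
zero (1 + j10·0.001) = 1 + j0.01 → |·| ≈ 1, ∠ ≈ 0.57°
pole (1 + j10·0.1) = 1 + j1 → |·| ≈ 1.4142, ∠ ≈ 45.00°
pole (1 + j10·0.02) = 1 + j0.2 → |·| ≈ 1.0198, ∠ ≈ 11.31°
∠G = (0.57°) − (45.00° + 11.31°) = -55.74°

-55.7°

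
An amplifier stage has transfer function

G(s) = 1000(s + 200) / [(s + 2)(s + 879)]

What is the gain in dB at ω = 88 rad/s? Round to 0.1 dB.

At s = jω = j88:
zero (s+200): 200 + j88 → |·| = √(200²+88²) = √47744 ≈ 218.5, ∠ = arctan(88/200) ≈ 23.75°
pole (s+2): 2 + j88 → |·| = √(2²+88²) = √7748 ≈ 88.023, ∠ = arctan(88/2) ≈ 88.70°
pole (s+879): 879 + j88 → |·| = √(879²+88²) = √780385 ≈ 883.39, ∠ = arctan(88/879) ≈ 5.72°
|G| = 1000 · 218.5 / 77759 ≈ 2.81
Gain = 20 log₁₀(2.81) ≈ 8.97 dB

9.0 dB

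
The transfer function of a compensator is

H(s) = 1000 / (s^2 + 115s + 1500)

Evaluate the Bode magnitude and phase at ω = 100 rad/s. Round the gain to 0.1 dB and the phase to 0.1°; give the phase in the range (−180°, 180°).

-23.1 dB, -126.5°

Substitute s = j100:
Numerator: 1000 = 1000 + j0
Denominator: (j100)^2 + 115(j100) + 1500 = -8500 + j11500
|N| = √(1000² + 0²) ≈ 1000, ∠N ≈ 0.00°
|D| = √(8500² + 11500²) ≈ 14300, ∠D ≈ 126.47°
|H| = 1000 / 14300 ≈ 0.06993
Gain = 20 log₁₀(0.06993) ≈ -23.11 dB
∠H = 0.00° − 126.47° = -126.47°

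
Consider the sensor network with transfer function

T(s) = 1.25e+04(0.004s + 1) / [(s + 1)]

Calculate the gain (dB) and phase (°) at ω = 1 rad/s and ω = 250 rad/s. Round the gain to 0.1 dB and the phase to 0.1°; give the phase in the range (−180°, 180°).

ω = 1: 78.9 dB, -44.8°; ω = 250: 37.0 dB, -44.8°

At ω = 1 rad/s:
zero (1 + j1·0.004) = 1 + j0.004 → |·| ≈ 1, ∠ ≈ 0.23°
pole (1 + j1·1) = 1 + j1 → |·| ≈ 1.4142, ∠ ≈ 45.00°
|T| = 1.25e+04 · 1 / (1.4142) ≈ 8838.9
Gain = 20 log₁₀(8838.9) ≈ 78.93 dB
∠T = (0.23°) − (45.00°) = -44.77°

At ω = 250 rad/s:
zero (1 + j250·0.004) = 1 + j1 → |·| ≈ 1.4142, ∠ ≈ 45.00°
pole (1 + j250·1) = 1 + j250 → |·| ≈ 250, ∠ ≈ 89.77°
|T| = 1.25e+04 · 1.4142 / (250) ≈ 70.71
Gain = 20 log₁₀(70.71) ≈ 36.99 dB
∠T = (45.00°) − (89.77°) = -44.77°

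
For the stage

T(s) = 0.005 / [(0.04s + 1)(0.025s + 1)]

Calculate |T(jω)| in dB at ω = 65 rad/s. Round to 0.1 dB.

-60.5 dB

At ω = 65 rad/s:
pole (1 + j65·0.04) = 1 + j2.6 → |·| ≈ 2.7857, ∠ ≈ 68.96°
pole (1 + j65·0.025) = 1 + j1.625 → |·| ≈ 1.908, ∠ ≈ 58.39°
|T| = 0.005 · 1 / (2.7857 · 1.908) ≈ 0.00094071
Gain = 20 log₁₀(0.00094071) ≈ -60.53 dB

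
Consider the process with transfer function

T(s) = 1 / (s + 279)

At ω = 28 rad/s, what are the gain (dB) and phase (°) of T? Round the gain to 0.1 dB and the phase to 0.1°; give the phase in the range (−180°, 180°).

-49.0 dB, -5.7°

Substitute s = j28:
Numerator: 1 = 1 + j0
Denominator: (j28) + 279 = 279 + j28
|N| = √(1² + 0²) ≈ 1, ∠N ≈ 0.00°
|D| = √(279² + 28²) ≈ 280.4, ∠D ≈ 5.73°
|T| = 1 / 280.4 ≈ 0.0035663
Gain = 20 log₁₀(0.0035663) ≈ -48.96 dB
∠T = 0.00° − 5.73° = -5.73°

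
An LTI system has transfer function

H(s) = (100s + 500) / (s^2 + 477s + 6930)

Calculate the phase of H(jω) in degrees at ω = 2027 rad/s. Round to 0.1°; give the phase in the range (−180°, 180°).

Substitute s = j2027:
Numerator: 100(j2027) + 500 = 500 + j202700
Denominator: (j2027)^2 + 477(j2027) + 6930 = -4101799 + j966879
|N| = √(500² + 202700²) ≈ 2.027e+05, ∠N ≈ 89.86°
|D| = √(4101799² + 966879²) ≈ 4.2142e+06, ∠D ≈ 166.74°
∠H = 89.86° − 166.74° = -76.88°

-76.9°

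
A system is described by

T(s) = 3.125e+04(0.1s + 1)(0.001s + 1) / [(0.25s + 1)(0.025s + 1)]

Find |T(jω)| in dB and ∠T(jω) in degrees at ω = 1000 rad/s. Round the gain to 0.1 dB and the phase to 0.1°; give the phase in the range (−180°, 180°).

57.0 dB, -43.1°

At ω = 1000 rad/s:
zero (1 + j1000·0.1) = 1 + j100 → |·| ≈ 100, ∠ ≈ 89.43°
zero (1 + j1000·0.001) = 1 + j1 → |·| ≈ 1.4142, ∠ ≈ 45.00°
pole (1 + j1000·0.25) = 1 + j250 → |·| ≈ 250, ∠ ≈ 89.77°
pole (1 + j1000·0.025) = 1 + j25 → |·| ≈ 25.02, ∠ ≈ 87.71°
|T| = 3.125e+04 · 100 · 1.4142 / (250 · 25.02) ≈ 706.53
Gain = 20 log₁₀(706.53) ≈ 56.98 dB
∠T = (89.43° + 45.00°) − (89.77° + 87.71°) = -43.05°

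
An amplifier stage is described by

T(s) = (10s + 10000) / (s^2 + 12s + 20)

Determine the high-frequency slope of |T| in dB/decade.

Each pole contributes −20 dB/decade at high frequency; each zero contributes +20 dB/decade.
Net: 1 zero(s) − 2 pole(s) → -20 dB/decade.

-20 dB/decade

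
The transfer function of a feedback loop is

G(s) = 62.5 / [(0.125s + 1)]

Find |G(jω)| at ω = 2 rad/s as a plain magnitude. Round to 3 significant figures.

60.6

At ω = 2 rad/s:
pole (1 + j2·0.125) = 1 + j0.25 → |·| ≈ 1.0308, ∠ ≈ 14.04°
|G| = 62.5 · 1 / (1.0308) ≈ 60.633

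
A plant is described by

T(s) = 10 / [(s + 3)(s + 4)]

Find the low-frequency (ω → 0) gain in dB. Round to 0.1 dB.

T(0) = 10 / (3·4) ≈ 0.83333
20 log₁₀(0.83333) ≈ -1.58 dB

-1.6 dB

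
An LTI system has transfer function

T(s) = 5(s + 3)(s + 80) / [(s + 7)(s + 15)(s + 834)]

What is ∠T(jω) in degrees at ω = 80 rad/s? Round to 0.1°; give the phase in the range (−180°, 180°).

At s = jω = j80:
zero (s+3): 3 + j80 → |·| = √(3²+80²) = √6409 ≈ 80.056, ∠ = arctan(80/3) ≈ 87.85°
zero (s+80): 80 + j80 → |·| = √(80²+80²) = √12800 ≈ 113.14, ∠ = arctan(80/80) ≈ 45.00°
pole (s+7): 7 + j80 → |·| = √(7²+80²) = √6449 ≈ 80.306, ∠ = arctan(80/7) ≈ 85.00°
pole (s+15): 15 + j80 → |·| = √(15²+80²) = √6625 ≈ 81.394, ∠ = arctan(80/15) ≈ 79.38°
pole (s+834): 834 + j80 → |·| = √(834²+80²) = √701956 ≈ 837.83, ∠ = arctan(80/834) ≈ 5.48°
∠T = 132.85° − 169.86° = -37.01°

-37.0°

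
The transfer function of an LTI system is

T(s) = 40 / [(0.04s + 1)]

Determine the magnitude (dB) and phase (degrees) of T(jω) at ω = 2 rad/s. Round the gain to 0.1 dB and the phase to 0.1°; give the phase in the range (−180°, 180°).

At ω = 2 rad/s:
pole (1 + j2·0.04) = 1 + j0.08 → |·| ≈ 1.0032, ∠ ≈ 4.57°
|T| = 40 · 1 / (1.0032) ≈ 39.872
Gain = 20 log₁₀(39.872) ≈ 32.01 dB
∠T = (0°) − (4.57°) = -4.57°

32.0 dB, -4.6°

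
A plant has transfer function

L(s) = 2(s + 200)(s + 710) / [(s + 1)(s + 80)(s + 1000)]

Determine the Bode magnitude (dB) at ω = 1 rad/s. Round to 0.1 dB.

At s = jω = j1:
zero (s+200): 200 + j1 → |·| = √(200²+1²) = √40001 ≈ 200, ∠ = arctan(1/200) ≈ 0.29°
zero (s+710): 710 + j1 → |·| = √(710²+1²) = √504101 ≈ 710, ∠ = arctan(1/710) ≈ 0.08°
pole (s+1): 1 + j1 → |·| = √(1²+1²) = √2 ≈ 1.4142, ∠ = arctan(1/1) ≈ 45.00°
pole (s+80): 80 + j1 → |·| = √(80²+1²) = √6401 ≈ 80.006, ∠ = arctan(1/80) ≈ 0.72°
pole (s+1000): 1000 + j1 → |·| = √(1000²+1²) = √1000001 ≈ 1000, ∠ = arctan(1/1000) ≈ 0.06°
|L| = 2 · 1.42e+05 / 1.1314e+05 ≈ 2.5102
Gain = 20 log₁₀(2.5102) ≈ 7.99 dB

8.0 dB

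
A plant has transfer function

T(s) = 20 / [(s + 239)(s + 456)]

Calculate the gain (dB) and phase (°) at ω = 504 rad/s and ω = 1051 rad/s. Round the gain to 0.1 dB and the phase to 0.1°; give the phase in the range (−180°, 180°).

At s = jω = j504:
pole (s+239): 239 + j504 → |·| = √(239²+504²) = √311137 ≈ 557.8, ∠ = arctan(504/239) ≈ 64.63°
pole (s+456): 456 + j504 → |·| = √(456²+504²) = √461952 ≈ 679.67, ∠ = arctan(504/456) ≈ 47.86°
|T| = 20 / 3.7912e+05 ≈ 5.2754e-05
Gain = 20 log₁₀(5.2754e-05) ≈ -85.55 dB
∠T = 0.00° − 112.49° = -112.49°

At s = jω = j1051:
pole (s+239): 239 + j1051 → |·| = √(239²+1051²) = √1161722 ≈ 1077.8, ∠ = arctan(1051/239) ≈ 77.19°
pole (s+456): 456 + j1051 → |·| = √(456²+1051²) = √1312537 ≈ 1145.7, ∠ = arctan(1051/456) ≈ 66.55°
|T| = 20 / 1.2348e+06 ≈ 1.6197e-05
Gain = 20 log₁₀(1.6197e-05) ≈ -95.81 dB
∠T = 0.00° − 143.74° = -143.74°

ω = 504: -85.6 dB, -112.5°; ω = 1051: -95.8 dB, -143.7°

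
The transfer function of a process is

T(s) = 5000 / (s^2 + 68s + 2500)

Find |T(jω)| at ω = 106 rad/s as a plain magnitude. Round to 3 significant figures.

At s = jω = j106:
quadratic: (j106)² + 68·j106 + 2500 = -8736 + j7208 → |·| ≈ 11326, ∠ ≈ 140.47°
|T| = 5000 / 11326 ≈ 0.44146

0.441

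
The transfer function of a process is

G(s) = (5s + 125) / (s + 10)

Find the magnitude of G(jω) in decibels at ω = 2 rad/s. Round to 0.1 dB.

21.8 dB

Substitute s = j2:
Numerator: 5(j2) + 125 = 125 + j10
Denominator: (j2) + 10 = 10 + j2
|N| = √(125² + 10²) ≈ 125.4, ∠N ≈ 4.57°
|D| = √(10² + 2²) ≈ 10.198, ∠D ≈ 11.31°
|G| = 125.4 / 10.198 ≈ 12.297
Gain = 20 log₁₀(12.297) ≈ 21.80 dB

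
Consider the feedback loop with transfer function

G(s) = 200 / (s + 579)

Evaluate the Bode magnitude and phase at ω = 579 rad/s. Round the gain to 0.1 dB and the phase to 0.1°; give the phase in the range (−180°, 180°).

Substitute s = j579:
Numerator: 200 = 200 + j0
Denominator: (j579) + 579 = 579 + j579
|N| = √(200² + 0²) ≈ 200, ∠N ≈ 0.00°
|D| = √(579² + 579²) ≈ 818.83, ∠D ≈ 45.00°
|G| = 200 / 818.83 ≈ 0.24425
Gain = 20 log₁₀(0.24425) ≈ -12.24 dB
∠G = 0.00° − 45.00° = -45.00°

-12.2 dB, -45.0°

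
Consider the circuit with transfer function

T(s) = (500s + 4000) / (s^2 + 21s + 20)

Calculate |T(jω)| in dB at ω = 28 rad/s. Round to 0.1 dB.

Substitute s = j28:
Numerator: 500(j28) + 4000 = 4000 + j14000
Denominator: (j28)^2 + 21(j28) + 20 = -764 + j588
|N| = √(4000² + 14000²) ≈ 14560, ∠N ≈ 74.05°
|D| = √(764² + 588²) ≈ 964.07, ∠D ≈ 142.42°
|T| = 14560 / 964.07 ≈ 15.103
Gain = 20 log₁₀(15.103) ≈ 23.58 dB

23.6 dB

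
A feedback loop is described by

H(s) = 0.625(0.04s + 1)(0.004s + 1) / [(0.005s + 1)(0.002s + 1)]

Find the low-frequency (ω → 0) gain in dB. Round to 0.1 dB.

H(0) = 0.625 · 1 / 1 = 0.625
20 log₁₀(0.625) ≈ -4.08 dB

-4.1 dB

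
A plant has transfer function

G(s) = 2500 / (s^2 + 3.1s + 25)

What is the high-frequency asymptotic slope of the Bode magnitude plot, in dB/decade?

Each pole contributes −20 dB/decade at high frequency; each zero contributes +20 dB/decade.
Net: 0 zero(s) − 2 pole(s) → -40 dB/decade.

-40 dB/decade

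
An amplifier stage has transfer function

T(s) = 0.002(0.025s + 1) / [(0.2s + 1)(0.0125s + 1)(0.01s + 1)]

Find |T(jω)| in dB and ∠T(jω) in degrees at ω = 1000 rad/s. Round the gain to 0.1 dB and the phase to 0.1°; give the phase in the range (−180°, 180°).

At ω = 1000 rad/s:
zero (1 + j1000·0.025) = 1 + j25 → |·| ≈ 25.02, ∠ ≈ 87.71°
pole (1 + j1000·0.2) = 1 + j200 → |·| ≈ 200, ∠ ≈ 89.71°
pole (1 + j1000·0.0125) = 1 + j12.5 → |·| ≈ 12.54, ∠ ≈ 85.43°
pole (1 + j1000·0.01) = 1 + j10 → |·| ≈ 10.05, ∠ ≈ 84.29°
|T| = 0.002 · 25.02 / (200 · 12.54 · 10.05) ≈ 1.9853e-06
Gain = 20 log₁₀(1.9853e-06) ≈ -114.04 dB
∠T = (87.71°) − (89.71° + 85.43° + 84.29°) = -171.72°

-114.0 dB, -171.7°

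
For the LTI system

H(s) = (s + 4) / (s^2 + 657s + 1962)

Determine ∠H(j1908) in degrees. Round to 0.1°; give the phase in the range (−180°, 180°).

-71.1°

Substitute s = j1908:
Numerator: (j1908) + 4 = 4 + j1908
Denominator: (j1908)^2 + 657(j1908) + 1962 = -3638502 + j1253556
|N| = √(4² + 1908²) ≈ 1908, ∠N ≈ 89.88°
|D| = √(3638502² + 1253556²) ≈ 3.8484e+06, ∠D ≈ 160.99°
∠H = 89.88° − 160.99° = -71.11°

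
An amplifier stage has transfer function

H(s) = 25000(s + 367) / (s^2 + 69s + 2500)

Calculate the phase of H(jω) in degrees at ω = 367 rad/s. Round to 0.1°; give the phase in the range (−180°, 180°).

At s = jω = j367:
zero (s+367): 367 + j367 → |·| = √(367²+367²) = √269378 ≈ 519.02, ∠ = arctan(367/367) ≈ 45.00°
quadratic: (j367)² + 69·j367 + 2500 = -132189 + j25323 → |·| ≈ 1.3459e+05, ∠ ≈ 169.16°
∠H = 45.00° − 169.16° = -124.16°

-124.2°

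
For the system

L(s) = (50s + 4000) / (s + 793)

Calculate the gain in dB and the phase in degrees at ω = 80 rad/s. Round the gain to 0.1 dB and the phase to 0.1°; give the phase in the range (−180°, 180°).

17.0 dB, 39.2°

Substitute s = j80:
Numerator: 50(j80) + 4000 = 4000 + j4000
Denominator: (j80) + 793 = 793 + j80
|N| = √(4000² + 4000²) ≈ 5656.9, ∠N ≈ 45.00°
|D| = √(793² + 80²) ≈ 797.03, ∠D ≈ 5.76°
|L| = 5656.9 / 797.03 ≈ 7.0975
Gain = 20 log₁₀(7.0975) ≈ 17.02 dB
∠L = 45.00° − 5.76° = 39.24°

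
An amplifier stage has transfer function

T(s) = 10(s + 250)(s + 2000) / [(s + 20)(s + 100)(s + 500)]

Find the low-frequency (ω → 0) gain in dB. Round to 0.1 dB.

14.0 dB

T(0) = 10·250·2000 / (20·100·500) = 5
20 log₁₀(5) ≈ 13.98 dB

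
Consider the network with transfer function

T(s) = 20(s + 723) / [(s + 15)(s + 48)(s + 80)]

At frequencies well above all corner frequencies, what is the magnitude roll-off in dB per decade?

Each pole contributes −20 dB/decade at high frequency; each zero contributes +20 dB/decade.
Net: 1 zero(s) − 3 pole(s) → -40 dB/decade.

-40 dB/decade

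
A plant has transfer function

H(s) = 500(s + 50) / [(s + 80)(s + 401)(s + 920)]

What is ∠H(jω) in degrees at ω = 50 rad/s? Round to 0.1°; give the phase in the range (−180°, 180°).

2.8°

At s = jω = j50:
zero (s+50): 50 + j50 → |·| = √(50²+50²) = √5000 ≈ 70.711, ∠ = arctan(50/50) ≈ 45.00°
pole (s+80): 80 + j50 → |·| = √(80²+50²) = √8900 ≈ 94.34, ∠ = arctan(50/80) ≈ 32.01°
pole (s+401): 401 + j50 → |·| = √(401²+50²) = √163301 ≈ 404.11, ∠ = arctan(50/401) ≈ 7.11°
pole (s+920): 920 + j50 → |·| = √(920²+50²) = √848900 ≈ 921.36, ∠ = arctan(50/920) ≈ 3.11°
∠H = 45.00° − 42.23° = 2.77°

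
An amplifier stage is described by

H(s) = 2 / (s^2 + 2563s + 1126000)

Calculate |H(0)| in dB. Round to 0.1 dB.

-115.0 dB

H(0) = 2 / 1126000 ≈ 1.7762e-06
20 log₁₀(1.7762e-06) ≈ -115.01 dB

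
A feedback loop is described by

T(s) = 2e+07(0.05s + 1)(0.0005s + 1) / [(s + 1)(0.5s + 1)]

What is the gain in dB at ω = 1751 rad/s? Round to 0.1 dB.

63.6 dB

At ω = 1751 rad/s:
zero (1 + j1751·0.05) = 1 + j87.55 → |·| ≈ 87.556, ∠ ≈ 89.35°
zero (1 + j1751·0.0005) = 1 + j0.8755 → |·| ≈ 1.3291, ∠ ≈ 41.20°
pole (1 + j1751·1) = 1 + j1751 → |·| ≈ 1751, ∠ ≈ 89.97°
pole (1 + j1751·0.5) = 1 + j875.5 → |·| ≈ 875.5, ∠ ≈ 89.93°
|T| = 2e+07 · 87.556 · 1.3291 / (1751 · 875.5) ≈ 1518.2
Gain = 20 log₁₀(1518.2) ≈ 63.63 dB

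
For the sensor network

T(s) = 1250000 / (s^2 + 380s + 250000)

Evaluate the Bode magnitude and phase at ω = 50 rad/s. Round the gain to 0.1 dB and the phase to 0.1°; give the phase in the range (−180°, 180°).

At s = jω = j50:
quadratic: (j50)² + 380·j50 + 250000 = 247500 + j19000 → |·| ≈ 2.4823e+05, ∠ ≈ 4.39°
|T| = 1250000 / 2.4823e+05 ≈ 5.0357
Gain = 20 log₁₀(5.0357) ≈ 14.04 dB
∠T = 0.00° − 4.39° = -4.39°

14.0 dB, -4.4°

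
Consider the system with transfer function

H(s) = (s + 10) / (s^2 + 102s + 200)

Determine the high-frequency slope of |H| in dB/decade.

-20 dB/decade

Each pole contributes −20 dB/decade at high frequency; each zero contributes +20 dB/decade.
Net: 1 zero(s) − 2 pole(s) → -20 dB/decade.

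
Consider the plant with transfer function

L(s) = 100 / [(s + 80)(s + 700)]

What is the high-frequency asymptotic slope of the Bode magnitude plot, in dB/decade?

Each pole contributes −20 dB/decade at high frequency; each zero contributes +20 dB/decade.
Net: 0 zero(s) − 2 pole(s) → -40 dB/decade.

-40 dB/decade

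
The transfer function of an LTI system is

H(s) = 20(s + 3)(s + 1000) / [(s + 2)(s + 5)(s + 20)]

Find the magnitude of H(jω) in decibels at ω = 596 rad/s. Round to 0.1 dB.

At s = jω = j596:
zero (s+3): 3 + j596 → |·| = √(3²+596²) = √355225 ≈ 596.01, ∠ = arctan(596/3) ≈ 89.71°
zero (s+1000): 1000 + j596 → |·| = √(1000²+596²) = √1355216 ≈ 1164.1, ∠ = arctan(596/1000) ≈ 30.79°
pole (s+2): 2 + j596 → |·| = √(2²+596²) = √355220 ≈ 596, ∠ = arctan(596/2) ≈ 89.81°
pole (s+5): 5 + j596 → |·| = √(5²+596²) = √355241 ≈ 596.02, ∠ = arctan(596/5) ≈ 89.52°
pole (s+20): 20 + j596 → |·| = √(20²+596²) = √355616 ≈ 596.34, ∠ = arctan(596/20) ≈ 88.08°
|H| = 20 · 6.9382e+05 / 2.1184e+08 ≈ 0.065504
Gain = 20 log₁₀(0.065504) ≈ -23.67 dB

-23.7 dB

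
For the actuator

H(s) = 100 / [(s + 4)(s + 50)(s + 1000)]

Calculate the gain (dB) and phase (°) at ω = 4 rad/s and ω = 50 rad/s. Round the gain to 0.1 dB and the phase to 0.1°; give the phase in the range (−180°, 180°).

ω = 4: -69.1 dB, -49.8°; ω = 50: -91.0 dB, -133.3°

At s = jω = j4:
pole (s+4): 4 + j4 → |·| = √(4²+4²) = √32 ≈ 5.6569, ∠ = arctan(4/4) ≈ 45.00°
pole (s+50): 50 + j4 → |·| = √(50²+4²) = √2516 ≈ 50.16, ∠ = arctan(4/50) ≈ 4.57°
pole (s+1000): 1000 + j4 → |·| = √(1000²+4²) = √1000016 ≈ 1000, ∠ = arctan(4/1000) ≈ 0.23°
|H| = 100 / 2.8375e+05 ≈ 0.00035242
Gain = 20 log₁₀(0.00035242) ≈ -69.06 dB
∠H = 0.00° − 49.80° = -49.80°

At s = jω = j50:
pole (s+4): 4 + j50 → |·| = √(4²+50²) = √2516 ≈ 50.16, ∠ = arctan(50/4) ≈ 85.43°
pole (s+50): 50 + j50 → |·| = √(50²+50²) = √5000 ≈ 70.711, ∠ = arctan(50/50) ≈ 45.00°
pole (s+1000): 1000 + j50 → |·| = √(1000²+50²) = √1002500 ≈ 1001.2, ∠ = arctan(50/1000) ≈ 2.86°
|H| = 100 / 3.5511e+06 ≈ 2.816e-05
Gain = 20 log₁₀(2.816e-05) ≈ -91.01 dB
∠H = 0.00° − 133.29° = -133.29°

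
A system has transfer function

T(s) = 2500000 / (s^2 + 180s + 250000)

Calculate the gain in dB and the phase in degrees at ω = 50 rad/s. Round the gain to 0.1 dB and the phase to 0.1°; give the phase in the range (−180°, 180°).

At s = jω = j50:
quadratic: (j50)² + 180·j50 + 250000 = 247500 + j9000 → |·| ≈ 2.4766e+05, ∠ ≈ 2.08°
|T| = 2500000 / 2.4766e+05 ≈ 10.094
Gain = 20 log₁₀(10.094) ≈ 20.08 dB
∠T = 0.00° − 2.08° = -2.08°

20.1 dB, -2.1°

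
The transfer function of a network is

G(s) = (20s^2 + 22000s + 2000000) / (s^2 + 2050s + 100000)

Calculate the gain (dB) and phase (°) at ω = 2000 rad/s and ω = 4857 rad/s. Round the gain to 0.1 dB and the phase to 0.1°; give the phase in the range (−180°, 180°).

ω = 2000: 24.0 dB, 17.0°; ω = 4857: 25.5 dB, 10.2°

Substitute s = j2000:
Numerator: 20(j2000)^2 + 22000(j2000) + 2000000 = -78000000 + j44000000
Denominator: (j2000)^2 + 2050(j2000) + 100000 = -3900000 + j4100000
|N| = √(78000000² + 44000000²) ≈ 8.9554e+07, ∠N ≈ 150.57°
|D| = √(3900000² + 4100000²) ≈ 5.6586e+06, ∠D ≈ 133.57°
|G| = 8.9554e+07 / 5.6586e+06 ≈ 15.826
Gain = 20 log₁₀(15.826) ≈ 23.99 dB
∠G = 150.57° − 133.57° = 17.00°

Substitute s = j4857:
Numerator: 20(j4857)^2 + 22000(j4857) + 2000000 = -469808980 + j106854000
Denominator: (j4857)^2 + 2050(j4857) + 100000 = -23490449 + j9956850
|N| = √(469808980² + 106854000²) ≈ 4.8181e+08, ∠N ≈ 167.19°
|D| = √(23490449² + 9956850²) ≈ 2.5514e+07, ∠D ≈ 157.03°
|G| = 4.8181e+08 / 2.5514e+07 ≈ 18.884
Gain = 20 log₁₀(18.884) ≈ 25.52 dB
∠G = 167.19° − 157.03° = 10.16°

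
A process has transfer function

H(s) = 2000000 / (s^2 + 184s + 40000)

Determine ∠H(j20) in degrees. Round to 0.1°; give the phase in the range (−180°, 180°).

At s = jω = j20:
quadratic: (j20)² + 184·j20 + 40000 = 39600 + j3680 → |·| ≈ 39771, ∠ ≈ 5.31°
∠H = 0.00° − 5.31° = -5.31°

-5.3°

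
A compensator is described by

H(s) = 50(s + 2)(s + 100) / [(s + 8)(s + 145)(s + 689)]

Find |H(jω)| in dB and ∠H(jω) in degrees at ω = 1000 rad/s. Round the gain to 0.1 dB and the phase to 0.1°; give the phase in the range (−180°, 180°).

-27.8 dB, -52.5°

At s = jω = j1000:
zero (s+2): 2 + j1000 → |·| = √(2²+1000²) = √1000004 ≈ 1000, ∠ = arctan(1000/2) ≈ 89.89°
zero (s+100): 100 + j1000 → |·| = √(100²+1000²) = √1010000 ≈ 1005, ∠ = arctan(1000/100) ≈ 84.29°
pole (s+8): 8 + j1000 → |·| = √(8²+1000²) = √1000064 ≈ 1000, ∠ = arctan(1000/8) ≈ 89.54°
pole (s+145): 145 + j1000 → |·| = √(145²+1000²) = √1021025 ≈ 1010.5, ∠ = arctan(1000/145) ≈ 81.75°
pole (s+689): 689 + j1000 → |·| = √(689²+1000²) = √1474721 ≈ 1214.4, ∠ = arctan(1000/689) ≈ 55.43°
|H| = 50 · 1.005e+06 / 1.2272e+09 ≈ 0.040947
Gain = 20 log₁₀(0.040947) ≈ -27.76 dB
∠H = 174.18° − 226.72° = -52.54°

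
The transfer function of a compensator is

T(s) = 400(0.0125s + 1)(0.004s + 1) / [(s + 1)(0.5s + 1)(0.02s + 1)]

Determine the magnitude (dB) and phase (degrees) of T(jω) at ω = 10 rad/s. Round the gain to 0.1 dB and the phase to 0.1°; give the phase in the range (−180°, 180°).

At ω = 10 rad/s:
zero (1 + j10·0.0125) = 1 + j0.125 → |·| ≈ 1.0078, ∠ ≈ 7.13°
zero (1 + j10·0.004) = 1 + j0.04 → |·| ≈ 1.0008, ∠ ≈ 2.29°
pole (1 + j10·1) = 1 + j10 → |·| ≈ 10.05, ∠ ≈ 84.29°
pole (1 + j10·0.5) = 1 + j5 → |·| ≈ 5.099, ∠ ≈ 78.69°
pole (1 + j10·0.02) = 1 + j0.2 → |·| ≈ 1.0198, ∠ ≈ 11.31°
|T| = 400 · 1.0078 · 1.0008 / (10.05 · 5.099 · 1.0198) ≈ 7.72
Gain = 20 log₁₀(7.72) ≈ 17.75 dB
∠T = (7.13° + 2.29°) − (84.29° + 78.69° + 11.31°) = -164.87°

17.8 dB, -164.9°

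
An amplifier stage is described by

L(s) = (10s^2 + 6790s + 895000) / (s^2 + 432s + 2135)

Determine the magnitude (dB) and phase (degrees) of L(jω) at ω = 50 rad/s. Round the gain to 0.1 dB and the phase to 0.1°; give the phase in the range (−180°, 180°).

32.7 dB, -69.7°

Substitute s = j50:
Numerator: 10(j50)^2 + 6790(j50) + 895000 = 870000 + j339500
Denominator: (j50)^2 + 432(j50) + 2135 = -365 + j21600
|N| = √(870000² + 339500²) ≈ 9.339e+05, ∠N ≈ 21.32°
|D| = √(365² + 21600²) ≈ 21603, ∠D ≈ 90.97°
|L| = 9.339e+05 / 21603 ≈ 43.23
Gain = 20 log₁₀(43.23) ≈ 32.72 dB
∠L = 21.32° − 90.97° = -69.65°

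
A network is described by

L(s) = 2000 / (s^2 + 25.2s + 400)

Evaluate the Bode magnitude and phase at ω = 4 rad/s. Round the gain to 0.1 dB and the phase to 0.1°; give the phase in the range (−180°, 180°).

14.0 dB, -14.7°

At s = jω = j4:
quadratic: (j4)² + 25.2·j4 + 400 = 384 + j100.8 → |·| ≈ 397.01, ∠ ≈ 14.71°
|L| = 2000 / 397.01 ≈ 5.0377
Gain = 20 log₁₀(5.0377) ≈ 14.04 dB
∠L = 0.00° − 14.71° = -14.71°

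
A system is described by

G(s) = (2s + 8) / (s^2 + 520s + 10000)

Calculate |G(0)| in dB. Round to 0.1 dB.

-61.9 dB

G(0) = 8 / 10000 = 0.0008
20 log₁₀(0.0008) ≈ -61.94 dB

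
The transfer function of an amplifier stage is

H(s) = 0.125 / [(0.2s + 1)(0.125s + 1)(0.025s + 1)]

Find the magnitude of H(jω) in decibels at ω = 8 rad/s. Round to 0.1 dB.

-26.8 dB

At ω = 8 rad/s:
pole (1 + j8·0.2) = 1 + j1.6 → |·| ≈ 1.8868, ∠ ≈ 57.99°
pole (1 + j8·0.125) = 1 + j1 → |·| ≈ 1.4142, ∠ ≈ 45.00°
pole (1 + j8·0.025) = 1 + j0.2 → |·| ≈ 1.0198, ∠ ≈ 11.31°
|H| = 0.125 · 1 / (1.8868 · 1.4142 · 1.0198) ≈ 0.045937
Gain = 20 log₁₀(0.045937) ≈ -26.76 dB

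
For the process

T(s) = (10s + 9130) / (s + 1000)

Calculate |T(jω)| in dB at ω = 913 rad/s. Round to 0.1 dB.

19.6 dB

Substitute s = j913:
Numerator: 10(j913) + 9130 = 9130 + j9130
Denominator: (j913) + 1000 = 1000 + j913
|N| = √(9130² + 9130²) ≈ 12912, ∠N ≈ 45.00°
|D| = √(1000² + 913²) ≈ 1354.1, ∠D ≈ 42.40°
|T| = 12912 / 1354.1 ≈ 9.5355
Gain = 20 log₁₀(9.5355) ≈ 19.59 dB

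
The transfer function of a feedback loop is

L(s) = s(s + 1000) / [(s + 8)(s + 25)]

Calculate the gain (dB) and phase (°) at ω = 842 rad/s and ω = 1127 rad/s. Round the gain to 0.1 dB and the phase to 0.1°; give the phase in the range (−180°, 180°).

At s = jω = j842:
zero (s+1000): 1000 + j842 → |·| = √(1000²+842²) = √1708964 ≈ 1307.3, ∠ = arctan(842/1000) ≈ 40.10°
zero at origin: s = j842 → |·| = 842, ∠ = 90.00°
pole (s+8): 8 + j842 → |·| = √(8²+842²) = √709028 ≈ 842.04, ∠ = arctan(842/8) ≈ 89.46°
pole (s+25): 25 + j842 → |·| = √(25²+842²) = √709589 ≈ 842.37, ∠ = arctan(842/25) ≈ 88.30°
|L| = 1 · 1.1007e+06 / 7.0931e+05 ≈ 1.5518
Gain = 20 log₁₀(1.5518) ≈ 3.82 dB
∠L = 130.10° − 177.76° = -47.66°

At s = jω = j1127:
zero (s+1000): 1000 + j1127 → |·| = √(1000²+1127²) = √2270129 ≈ 1506.7, ∠ = arctan(1127/1000) ≈ 48.42°
zero at origin: s = j1127 → |·| = 1127, ∠ = 90.00°
pole (s+8): 8 + j1127 → |·| = √(8²+1127²) = √1270193 ≈ 1127, ∠ = arctan(1127/8) ≈ 89.59°
pole (s+25): 25 + j1127 → |·| = √(25²+1127²) = √1270754 ≈ 1127.3, ∠ = arctan(1127/25) ≈ 88.73°
|L| = 1 · 1.6981e+06 / 1.2705e+06 ≈ 1.3366
Gain = 20 log₁₀(1.3366) ≈ 2.52 dB
∠L = 138.42° − 178.32° = -39.90°

ω = 842: 3.8 dB, -47.7°; ω = 1127: 2.5 dB, -39.9°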